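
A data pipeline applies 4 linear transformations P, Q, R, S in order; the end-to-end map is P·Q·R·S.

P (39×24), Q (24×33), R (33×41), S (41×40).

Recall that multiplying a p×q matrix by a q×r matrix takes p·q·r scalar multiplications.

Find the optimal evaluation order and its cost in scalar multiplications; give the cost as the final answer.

Adjacent pairs: PQ = 39·24·33 = 30888; QR = 24·33·41 = 32472; RS = 33·41·40 = 54120.
Length 3: P..R: k=1: 0+32472+39·24·41=70848; k=2: 30888+0+39·33·41=83655 → min 70848 | Q..S: k=2: 0+54120+24·33·40=85800; k=3: 32472+0+24·41·40=71832 → min 71832.
Length 4: P..S: k=1: 0+71832+39·24·40=109272; k=2: 30888+54120+39·33·40=136488; k=3: 70848+0+39·41·40=134808 → min 109272.
Optimal parenthesization: (P·((Q·R)·S)) with cost 109272.

109272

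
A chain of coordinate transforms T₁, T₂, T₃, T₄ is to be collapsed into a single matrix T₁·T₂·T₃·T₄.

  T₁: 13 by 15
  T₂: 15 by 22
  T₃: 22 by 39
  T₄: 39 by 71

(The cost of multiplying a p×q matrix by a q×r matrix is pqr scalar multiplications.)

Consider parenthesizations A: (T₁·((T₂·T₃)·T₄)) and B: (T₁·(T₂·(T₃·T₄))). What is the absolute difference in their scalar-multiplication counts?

29943

Order A = (T₁·((T₂·T₃)·T₄)): (T₂·T₃): 15×22 by 22×39 → 15×39, cost 15·22·39 = 12870; ((T₂·T₃)·T₄): 15×39 by 39×71 → 15×71, cost 15·39·71 = 41535; cumulative 54405; (T₁·((T₂·T₃)·T₄)): 13×15 by 15×71 → 13×71, cost 13·15·71 = 13845; cumulative 68250. Total 68250.
Order B = (T₁·(T₂·(T₃·T₄))): (T₃·T₄): 22×39 by 39×71 → 22×71, cost 22·39·71 = 60918; (T₂·(T₃·T₄)): 15×22 by 22×71 → 15×71, cost 15·22·71 = 23430; cumulative 84348; (T₁·(T₂·(T₃·T₄))): 13×15 by 15×71 → 13×71, cost 13·15·71 = 13845; cumulative 98193. Total 98193.
Difference: |68250 − 98193| = 29943.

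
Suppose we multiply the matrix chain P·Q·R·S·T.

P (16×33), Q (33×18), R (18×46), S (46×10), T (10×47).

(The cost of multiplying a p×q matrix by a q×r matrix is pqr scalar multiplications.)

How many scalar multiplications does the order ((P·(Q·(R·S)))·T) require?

(R·S): 18×46 by 46×10 → 18×10, cost 18·46·10 = 8280
(Q·(R·S)): 33×18 by 18×10 → 33×10, cost 33·18·10 = 5940; cumulative 14220
(P·(Q·(R·S))): 16×33 by 33×10 → 16×10, cost 16·33·10 = 5280; cumulative 19500
((P·(Q·(R·S)))·T): 16×10 by 10×47 → 16×47, cost 16·10·47 = 7520; cumulative 27020
Total: 27020 scalar multiplications.

27020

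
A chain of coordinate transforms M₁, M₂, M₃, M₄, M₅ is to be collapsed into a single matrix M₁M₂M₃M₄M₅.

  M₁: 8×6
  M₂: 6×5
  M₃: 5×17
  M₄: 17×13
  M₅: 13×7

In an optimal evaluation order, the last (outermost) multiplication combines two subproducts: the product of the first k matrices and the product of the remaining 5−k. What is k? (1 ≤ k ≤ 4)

2

Adjacent pairs: M₁M₂ = 8·6·5 = 240; M₂M₃ = 6·5·17 = 510; M₃M₄ = 5·17·13 = 1105; M₄M₅ = 17·13·7 = 1547.
Length 3: M₁..M₃: k=1: 0+510+8·6·17=1326; k=2: 240+0+8·5·17=920 → min 920 | M₂..M₄: k=2: 0+1105+6·5·13=1495; k=3: 510+0+6·17·13=1836 → min 1495 | M₃..M₅: k=3: 0+1547+5·17·7=2142; k=4: 1105+0+5·13·7=1560 → min 1560.
Length 4: M₁..M₄: k=1: 0+1495+8·6·13=2119; k=2: 240+1105+8·5·13=1865; k=3: 920+0+8·17·13=2688 → min 1865 | M₂..M₅: k=2: 0+1560+6·5·7=1770; k=3: 510+1547+6·17·7=2771; k=4: 1495+0+6·13·7=2041 → min 1770.
Top-level splits: k=1: (M₁..M₁)·(M₂..M₅) → 0+1770+8·6·7 = 2106; k=2: (M₁..M₂)·(M₃..M₅) → 240+1560+8·5·7 = 2080; k=3: (M₁..M₃)·(M₄..M₅) → 920+1547+8·17·7 = 3419; k=4: (M₁..M₄)·(M₅..M₅) → 1865+0+8·13·7 = 2593.
Best split is after M₂, i.e. k = 2.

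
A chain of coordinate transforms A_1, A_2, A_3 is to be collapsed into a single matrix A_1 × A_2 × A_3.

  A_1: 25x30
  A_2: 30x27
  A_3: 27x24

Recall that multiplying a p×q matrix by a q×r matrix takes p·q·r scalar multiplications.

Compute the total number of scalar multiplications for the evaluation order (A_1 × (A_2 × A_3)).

(A_2 × A_3): 30×27 by 27×24 → 30×24, cost 30·27·24 = 19440
(A_1 × (A_2 × A_3)): 25×30 by 30×24 → 25×24, cost 25·30·24 = 18000; cumulative 37440
Total: 37440 scalar multiplications.

37440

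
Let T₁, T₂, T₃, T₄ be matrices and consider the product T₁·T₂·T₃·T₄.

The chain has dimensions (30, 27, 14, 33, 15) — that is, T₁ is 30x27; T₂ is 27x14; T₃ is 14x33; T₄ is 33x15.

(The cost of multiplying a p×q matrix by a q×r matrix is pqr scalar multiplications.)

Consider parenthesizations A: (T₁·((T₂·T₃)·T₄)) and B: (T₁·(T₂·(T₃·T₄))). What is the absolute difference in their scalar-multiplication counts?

Order A = (T₁·((T₂·T₃)·T₄)): (T₂·T₃): 27×14 by 14×33 → 27×33, cost 27·14·33 = 12474; ((T₂·T₃)·T₄): 27×33 by 33×15 → 27×15, cost 27·33·15 = 13365; cumulative 25839; (T₁·((T₂·T₃)·T₄)): 30×27 by 27×15 → 30×15, cost 30·27·15 = 12150; cumulative 37989. Total 37989.
Order B = (T₁·(T₂·(T₃·T₄))): (T₃·T₄): 14×33 by 33×15 → 14×15, cost 14·33·15 = 6930; (T₂·(T₃·T₄)): 27×14 by 14×15 → 27×15, cost 27·14·15 = 5670; cumulative 12600; (T₁·(T₂·(T₃·T₄))): 30×27 by 27×15 → 30×15, cost 30·27·15 = 12150; cumulative 24750. Total 24750.
Difference: |37989 − 24750| = 13239.

13239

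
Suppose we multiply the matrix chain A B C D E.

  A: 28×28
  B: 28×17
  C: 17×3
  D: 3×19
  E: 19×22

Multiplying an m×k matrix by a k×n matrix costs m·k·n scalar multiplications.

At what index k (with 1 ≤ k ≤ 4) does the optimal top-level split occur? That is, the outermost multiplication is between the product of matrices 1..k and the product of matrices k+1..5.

3

Adjacent pairs: AB = 28·28·17 = 13328; BC = 28·17·3 = 1428; CD = 17·3·19 = 969; DE = 3·19·22 = 1254.
Length 3: A..C: k=1: 0+1428+28·28·3=3780; k=2: 13328+0+28·17·3=14756 → min 3780 | B..D: k=2: 0+969+28·17·19=10013; k=3: 1428+0+28·3·19=3024 → min 3024 | C..E: k=3: 0+1254+17·3·22=2376; k=4: 969+0+17·19·22=8075 → min 2376.
Length 4: A..D: k=1: 0+3024+28·28·19=17920; k=2: 13328+969+28·17·19=23341; k=3: 3780+0+28·3·19=5376 → min 5376 | B..E: k=2: 0+2376+28·17·22=12848; k=3: 1428+1254+28·3·22=4530; k=4: 3024+0+28·19·22=14728 → min 4530.
Top-level splits: k=1: (A..A)·(B..E) → 0+4530+28·28·22 = 21778; k=2: (A..B)·(C..E) → 13328+2376+28·17·22 = 26176; k=3: (A..C)·(D..E) → 3780+1254+28·3·22 = 6882; k=4: (A..D)·(E..E) → 5376+0+28·19·22 = 17080.
Best split is after C, i.e. k = 3.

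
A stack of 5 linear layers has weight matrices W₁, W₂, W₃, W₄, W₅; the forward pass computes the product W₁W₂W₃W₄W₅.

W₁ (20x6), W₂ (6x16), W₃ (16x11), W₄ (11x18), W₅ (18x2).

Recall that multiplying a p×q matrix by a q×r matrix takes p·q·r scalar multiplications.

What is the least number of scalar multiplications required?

1180

Adjacent pairs: W₁W₂ = 20·6·16 = 1920; W₂W₃ = 6·16·11 = 1056; W₃W₄ = 16·11·18 = 3168; W₄W₅ = 11·18·2 = 396.
Length 3: W₁..W₃: k=1: 0+1056+20·6·11=2376; k=2: 1920+0+20·16·11=5440 → min 2376 | W₂..W₄: k=2: 0+3168+6·16·18=4896; k=3: 1056+0+6·11·18=2244 → min 2244 | W₃..W₅: k=3: 0+396+16·11·2=748; k=4: 3168+0+16·18·2=3744 → min 748.
Length 4: W₁..W₄: k=1: 0+2244+20·6·18=4404; k=2: 1920+3168+20·16·18=10848; k=3: 2376+0+20·11·18=6336 → min 4404 | W₂..W₅: k=2: 0+748+6·16·2=940; k=3: 1056+396+6·11·2=1584; k=4: 2244+0+6·18·2=2460 → min 940.
Length 5: W₁..W₅: k=1: 0+940+20·6·2=1180; k=2: 1920+748+20·16·2=3308; k=3: 2376+396+20·11·2=3212; k=4: 4404+0+20·18·2=5124 → min 1180.
Optimal order: (W₁(W₂(W₃(W₄W₅)))) with cost 1180.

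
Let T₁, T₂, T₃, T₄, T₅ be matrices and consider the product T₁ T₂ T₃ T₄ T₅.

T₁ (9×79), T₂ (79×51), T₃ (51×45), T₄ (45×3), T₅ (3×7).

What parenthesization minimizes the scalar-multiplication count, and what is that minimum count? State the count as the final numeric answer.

21294

Adjacent pairs: T₁T₂ = 9·79·51 = 36261; T₂T₃ = 79·51·45 = 181305; T₃T₄ = 51·45·3 = 6885; T₄T₅ = 45·3·7 = 945.
Length 3: T₁..T₃: k=1: 0+181305+9·79·45=213300; k=2: 36261+0+9·51·45=56916 → min 56916 | T₂..T₄: k=2: 0+6885+79·51·3=18972; k=3: 181305+0+79·45·3=191970 → min 18972 | T₃..T₅: k=3: 0+945+51·45·7=17010; k=4: 6885+0+51·3·7=7956 → min 7956.
Length 4: T₁..T₄: k=1: 0+18972+9·79·3=21105; k=2: 36261+6885+9·51·3=44523; k=3: 56916+0+9·45·3=58131 → min 21105 | T₂..T₅: k=2: 0+7956+79·51·7=36159; k=3: 181305+945+79·45·7=207135; k=4: 18972+0+79·3·7=20631 → min 20631.
Length 5: T₁..T₅: k=1: 0+20631+9·79·7=25608; k=2: 36261+7956+9·51·7=47430; k=3: 56916+945+9·45·7=60696; k=4: 21105+0+9·3·7=21294 → min 21294.
Optimal parenthesization: ((T₁ (T₂ (T₃ T₄))) T₅) with cost 21294.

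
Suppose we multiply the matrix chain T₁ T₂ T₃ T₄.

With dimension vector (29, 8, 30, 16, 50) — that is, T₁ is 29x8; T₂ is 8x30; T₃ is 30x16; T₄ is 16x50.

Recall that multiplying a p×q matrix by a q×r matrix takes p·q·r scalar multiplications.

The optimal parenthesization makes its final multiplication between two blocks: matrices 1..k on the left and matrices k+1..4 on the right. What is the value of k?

Adjacent pairs: T₁T₂ = 29·8·30 = 6960; T₂T₃ = 8·30·16 = 3840; T₃T₄ = 30·16·50 = 24000.
Length 3: T₁..T₃: k=1: 0+3840+29·8·16=7552; k=2: 6960+0+29·30·16=20880 → min 7552 | T₂..T₄: k=2: 0+24000+8·30·50=36000; k=3: 3840+0+8·16·50=10240 → min 10240.
Top-level splits: k=1: (T₁..T₁)·(T₂..T₄) → 0+10240+29·8·50 = 21840; k=2: (T₁..T₂)·(T₃..T₄) → 6960+24000+29·30·50 = 74460; k=3: (T₁..T₃)·(T₄..T₄) → 7552+0+29·16·50 = 30752.
Best split is after T₁, i.e. k = 1.

1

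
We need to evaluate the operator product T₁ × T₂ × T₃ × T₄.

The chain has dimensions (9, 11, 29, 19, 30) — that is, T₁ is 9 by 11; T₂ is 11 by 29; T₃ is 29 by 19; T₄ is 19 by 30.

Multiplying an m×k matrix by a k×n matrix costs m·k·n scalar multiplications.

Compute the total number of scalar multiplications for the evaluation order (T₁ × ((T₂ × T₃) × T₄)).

(T₂ × T₃): 11×29 by 29×19 → 11×19, cost 11·29·19 = 6061
((T₂ × T₃) × T₄): 11×19 by 19×30 → 11×30, cost 11·19·30 = 6270; cumulative 12331
(T₁ × ((T₂ × T₃) × T₄)): 9×11 by 11×30 → 9×30, cost 9·11·30 = 2970; cumulative 15301
Total: 15301 scalar multiplications.

15301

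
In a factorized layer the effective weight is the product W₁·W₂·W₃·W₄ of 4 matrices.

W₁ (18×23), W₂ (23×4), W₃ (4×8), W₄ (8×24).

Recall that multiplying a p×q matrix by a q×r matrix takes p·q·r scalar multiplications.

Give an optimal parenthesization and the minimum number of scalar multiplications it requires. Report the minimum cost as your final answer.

4152

Adjacent pairs: W₁W₂ = 18·23·4 = 1656; W₂W₃ = 23·4·8 = 736; W₃W₄ = 4·8·24 = 768.
Length 3: W₁..W₃: k=1: 0+736+18·23·8=4048; k=2: 1656+0+18·4·8=2232 → min 2232 | W₂..W₄: k=2: 0+768+23·4·24=2976; k=3: 736+0+23·8·24=5152 → min 2976.
Length 4: W₁..W₄: k=1: 0+2976+18·23·24=12912; k=2: 1656+768+18·4·24=4152; k=3: 2232+0+18·8·24=5688 → min 4152.
Optimal parenthesization: ((W₁·W₂)·(W₃·W₄)) with cost 4152.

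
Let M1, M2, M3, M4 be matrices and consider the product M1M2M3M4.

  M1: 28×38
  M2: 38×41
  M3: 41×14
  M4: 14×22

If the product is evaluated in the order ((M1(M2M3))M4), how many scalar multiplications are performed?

45332

(M2M3): 38×41 by 41×14 → 38×14, cost 38·41·14 = 21812
(M1(M2M3)): 28×38 by 38×14 → 28×14, cost 28·38·14 = 14896; cumulative 36708
((M1(M2M3))M4): 28×14 by 14×22 → 28×22, cost 28·14·22 = 8624; cumulative 45332
Total: 45332 scalar multiplications.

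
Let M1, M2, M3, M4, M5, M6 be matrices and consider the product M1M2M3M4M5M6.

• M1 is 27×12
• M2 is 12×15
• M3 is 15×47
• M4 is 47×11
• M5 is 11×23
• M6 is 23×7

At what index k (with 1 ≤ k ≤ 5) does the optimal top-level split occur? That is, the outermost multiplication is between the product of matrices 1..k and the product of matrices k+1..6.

1

Adjacent pairs: M1M2 = 27·12·15 = 4860; M2M3 = 12·15·47 = 8460; M3M4 = 15·47·11 = 7755; M4M5 = 47·11·23 = 11891; M5M6 = 11·23·7 = 1771.
Length 3: M1..M3: k=1: 0+8460+27·12·47=23688; k=2: 4860+0+27·15·47=23895 → min 23688 | M2..M4: k=2: 0+7755+12·15·11=9735; k=3: 8460+0+12·47·11=14664 → min 9735 | M3..M5: k=3: 0+11891+15·47·23=28106; k=4: 7755+0+15·11·23=11550 → min 11550 | M4..M6: k=4: 0+1771+47·11·7=5390; k=5: 11891+0+47·23·7=19458 → min 5390.
Length 4: M1..M4: k=1: 0+9735+27·12·11=13299; k=2: 4860+7755+27·15·11=17070; k=3: 23688+0+27·47·11=37647 → min 13299 | M2..M5: k=2: 0+11550+12·15·23=15690; k=3: 8460+11891+12·47·23=33323; k=4: 9735+0+12·11·23=12771 → min 12771 | M3..M6: k=3: 0+5390+15·47·7=10325; k=4: 7755+1771+15·11·7=10681; k=5: 11550+0+15·23·7=13965 → min 10325.
Length 5: M1..M5: k=1: 0+12771+27·12·23=20223; k=2: 4860+11550+27·15·23=25725; k=3: 23688+11891+27·47·23=64766; k=4: 13299+0+27·11·23=20130 → min 20130 | M2..M6: k=2: 0+10325+12·15·7=11585; k=3: 8460+5390+12·47·7=17798; k=4: 9735+1771+12·11·7=12430; k=5: 12771+0+12·23·7=14703 → min 11585.
Top-level splits: k=1: (M1..M1)·(M2..M6) → 0+11585+27·12·7 = 13853; k=2: (M1..M2)·(M3..M6) → 4860+10325+27·15·7 = 18020; k=3: (M1..M3)·(M4..M6) → 23688+5390+27·47·7 = 37961; k=4: (M1..M4)·(M5..M6) → 13299+1771+27·11·7 = 17149; k=5: (M1..M5)·(M6..M6) → 20130+0+27·23·7 = 24477.
Best split is after M1, i.e. k = 1.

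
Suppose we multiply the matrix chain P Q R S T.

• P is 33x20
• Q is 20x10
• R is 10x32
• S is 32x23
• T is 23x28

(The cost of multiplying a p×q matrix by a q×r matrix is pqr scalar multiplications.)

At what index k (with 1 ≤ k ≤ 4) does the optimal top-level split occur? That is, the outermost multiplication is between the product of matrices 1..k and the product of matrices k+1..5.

2

Adjacent pairs: PQ = 33·20·10 = 6600; QR = 20·10·32 = 6400; RS = 10·32·23 = 7360; ST = 32·23·28 = 20608.
Length 3: P..R: k=1: 0+6400+33·20·32=27520; k=2: 6600+0+33·10·32=17160 → min 17160 | Q..S: k=2: 0+7360+20·10·23=11960; k=3: 6400+0+20·32·23=21120 → min 11960 | R..T: k=3: 0+20608+10·32·28=29568; k=4: 7360+0+10·23·28=13800 → min 13800.
Length 4: P..S: k=1: 0+11960+33·20·23=27140; k=2: 6600+7360+33·10·23=21550; k=3: 17160+0+33·32·23=41448 → min 21550 | Q..T: k=2: 0+13800+20·10·28=19400; k=3: 6400+20608+20·32·28=44928; k=4: 11960+0+20·23·28=24840 → min 19400.
Top-level splits: k=1: (P..P)·(Q..T) → 0+19400+33·20·28 = 37880; k=2: (P..Q)·(R..T) → 6600+13800+33·10·28 = 29640; k=3: (P..R)·(S..T) → 17160+20608+33·32·28 = 67336; k=4: (P..S)·(T..T) → 21550+0+33·23·28 = 42802.
Best split is after Q, i.e. k = 2.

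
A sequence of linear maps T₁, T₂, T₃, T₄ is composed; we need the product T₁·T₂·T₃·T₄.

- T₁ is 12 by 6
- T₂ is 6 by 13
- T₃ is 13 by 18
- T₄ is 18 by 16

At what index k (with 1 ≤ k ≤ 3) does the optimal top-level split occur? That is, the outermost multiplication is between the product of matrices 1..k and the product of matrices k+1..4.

1

Adjacent pairs: T₁T₂ = 12·6·13 = 936; T₂T₃ = 6·13·18 = 1404; T₃T₄ = 13·18·16 = 3744.
Length 3: T₁..T₃: k=1: 0+1404+12·6·18=2700; k=2: 936+0+12·13·18=3744 → min 2700 | T₂..T₄: k=2: 0+3744+6·13·16=4992; k=3: 1404+0+6·18·16=3132 → min 3132.
Top-level splits: k=1: (T₁..T₁)·(T₂..T₄) → 0+3132+12·6·16 = 4284; k=2: (T₁..T₂)·(T₃..T₄) → 936+3744+12·13·16 = 7176; k=3: (T₁..T₃)·(T₄..T₄) → 2700+0+12·18·16 = 6156.
Best split is after T₁, i.e. k = 1.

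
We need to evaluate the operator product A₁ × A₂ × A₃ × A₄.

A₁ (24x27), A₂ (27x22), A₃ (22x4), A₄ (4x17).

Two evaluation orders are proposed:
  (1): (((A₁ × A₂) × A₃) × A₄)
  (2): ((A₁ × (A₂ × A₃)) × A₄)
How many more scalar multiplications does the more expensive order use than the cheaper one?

11400

Order (1) = (((A₁ × A₂) × A₃) × A₄): (A₁ × A₂): 24×27 by 27×22 → 24×22, cost 24·27·22 = 14256; ((A₁ × A₂) × A₃): 24×22 by 22×4 → 24×4, cost 24·22·4 = 2112; cumulative 16368; (((A₁ × A₂) × A₃) × A₄): 24×4 by 4×17 → 24×17, cost 24·4·17 = 1632; cumulative 18000. Total 18000.
Order (2) = ((A₁ × (A₂ × A₃)) × A₄): (A₂ × A₃): 27×22 by 22×4 → 27×4, cost 27·22·4 = 2376; (A₁ × (A₂ × A₃)): 24×27 by 27×4 → 24×4, cost 24·27·4 = 2592; cumulative 4968; ((A₁ × (A₂ × A₃)) × A₄): 24×4 by 4×17 → 24×17, cost 24·4·17 = 1632; cumulative 6600. Total 6600.
Difference: |18000 − 6600| = 11400.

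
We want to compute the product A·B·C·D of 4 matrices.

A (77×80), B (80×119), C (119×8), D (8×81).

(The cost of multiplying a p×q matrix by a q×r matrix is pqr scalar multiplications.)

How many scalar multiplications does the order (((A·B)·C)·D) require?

856240

(A·B): 77×80 by 80×119 → 77×119, cost 77·80·119 = 733040
((A·B)·C): 77×119 by 119×8 → 77×8, cost 77·119·8 = 73304; cumulative 806344
(((A·B)·C)·D): 77×8 by 8×81 → 77×81, cost 77·8·81 = 49896; cumulative 856240
Total: 856240 scalar multiplications.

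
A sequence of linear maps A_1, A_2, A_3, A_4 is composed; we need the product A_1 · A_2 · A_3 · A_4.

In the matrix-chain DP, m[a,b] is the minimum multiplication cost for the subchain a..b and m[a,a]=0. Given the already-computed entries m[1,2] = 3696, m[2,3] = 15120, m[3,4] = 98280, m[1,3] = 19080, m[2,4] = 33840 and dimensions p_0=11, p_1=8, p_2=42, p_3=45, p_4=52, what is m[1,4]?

38416

m[1,4] = min over k∈[1,3] of m[1,k]+m[k+1,4]+p_{0}·p_k·p_{4}.
k=1: 0 + 33840 + 11·8·52 = 38416; k=2: 3696 + 98280 + 11·42·52 = 126000; k=3: 19080 + 0 + 11·45·52 = 44820.
Minimum: 38416 at k=1.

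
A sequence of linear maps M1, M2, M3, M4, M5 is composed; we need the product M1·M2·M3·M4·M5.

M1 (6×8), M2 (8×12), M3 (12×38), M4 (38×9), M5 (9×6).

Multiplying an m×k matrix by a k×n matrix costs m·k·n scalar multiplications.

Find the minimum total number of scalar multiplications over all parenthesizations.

Adjacent pairs: M1M2 = 6·8·12 = 576; M2M3 = 8·12·38 = 3648; M3M4 = 12·38·9 = 4104; M4M5 = 38·9·6 = 2052.
Length 3: M1..M3: k=1: 0+3648+6·8·38=5472; k=2: 576+0+6·12·38=3312 → min 3312 | M2..M4: k=2: 0+4104+8·12·9=4968; k=3: 3648+0+8·38·9=6384 → min 4968 | M3..M5: k=3: 0+2052+12·38·6=4788; k=4: 4104+0+12·9·6=4752 → min 4752.
Length 4: M1..M4: k=1: 0+4968+6·8·9=5400; k=2: 576+4104+6·12·9=5328; k=3: 3312+0+6·38·9=5364 → min 5328 | M2..M5: k=2: 0+4752+8·12·6=5328; k=3: 3648+2052+8·38·6=7524; k=4: 4968+0+8·9·6=5400 → min 5328.
Length 5: M1..M5: k=1: 0+5328+6·8·6=5616; k=2: 576+4752+6·12·6=5760; k=3: 3312+2052+6·38·6=6732; k=4: 5328+0+6·9·6=5652 → min 5616.
Optimal order: (M1·(M2·((M3·M4)·M5))) with cost 5616.

5616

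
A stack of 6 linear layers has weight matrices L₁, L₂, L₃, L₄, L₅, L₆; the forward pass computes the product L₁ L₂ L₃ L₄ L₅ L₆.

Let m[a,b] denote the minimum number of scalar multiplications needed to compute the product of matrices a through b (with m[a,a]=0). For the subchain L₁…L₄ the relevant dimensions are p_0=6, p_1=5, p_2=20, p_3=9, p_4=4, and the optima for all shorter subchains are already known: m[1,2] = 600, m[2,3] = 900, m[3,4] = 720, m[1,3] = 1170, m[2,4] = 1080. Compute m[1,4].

m[1,4] = min over k∈[1,3] of m[1,k]+m[k+1,4]+p_{0}·p_k·p_{4}.
k=1: 0 + 1080 + 6·5·4 = 1200; k=2: 600 + 720 + 6·20·4 = 1800; k=3: 1170 + 0 + 6·9·4 = 1386.
Minimum: 1200 at k=1.

1200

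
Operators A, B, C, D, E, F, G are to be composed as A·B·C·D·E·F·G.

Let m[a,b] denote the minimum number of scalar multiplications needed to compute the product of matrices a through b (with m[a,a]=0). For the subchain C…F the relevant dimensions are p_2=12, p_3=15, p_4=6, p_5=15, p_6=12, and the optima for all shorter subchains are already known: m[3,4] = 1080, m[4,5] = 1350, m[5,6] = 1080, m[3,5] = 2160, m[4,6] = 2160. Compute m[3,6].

m[3,6] = min over k∈[3,5] of m[3,k]+m[k+1,6]+p_{2}·p_k·p_{6}.
k=3: 0 + 2160 + 12·15·12 = 4320; k=4: 1080 + 1080 + 12·6·12 = 3024; k=5: 2160 + 0 + 12·15·12 = 4320.
Minimum: 3024 at k=4.

3024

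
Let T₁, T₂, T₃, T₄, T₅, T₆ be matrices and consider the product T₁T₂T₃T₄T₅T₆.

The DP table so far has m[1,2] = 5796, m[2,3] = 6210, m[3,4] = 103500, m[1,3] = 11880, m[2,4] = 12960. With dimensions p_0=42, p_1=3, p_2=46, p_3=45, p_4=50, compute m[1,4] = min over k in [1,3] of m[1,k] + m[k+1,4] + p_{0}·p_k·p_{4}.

m[1,4] = min over k∈[1,3] of m[1,k]+m[k+1,4]+p_{0}·p_k·p_{4}.
k=1: 0 + 12960 + 42·3·50 = 19260; k=2: 5796 + 103500 + 42·46·50 = 205896; k=3: 11880 + 0 + 42·45·50 = 106380.
Minimum: 19260 at k=1.

19260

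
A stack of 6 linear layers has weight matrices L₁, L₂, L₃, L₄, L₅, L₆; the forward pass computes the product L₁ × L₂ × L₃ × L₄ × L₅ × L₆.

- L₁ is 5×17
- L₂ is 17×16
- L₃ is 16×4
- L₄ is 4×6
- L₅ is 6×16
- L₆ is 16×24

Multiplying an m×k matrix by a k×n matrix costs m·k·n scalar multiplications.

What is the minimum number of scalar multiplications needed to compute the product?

Adjacent pairs: L₁L₂ = 5·17·16 = 1360; L₂L₃ = 17·16·4 = 1088; L₃L₄ = 16·4·6 = 384; L₄L₅ = 4·6·16 = 384; L₅L₆ = 6·16·24 = 2304.
Length 3: L₁..L₃: k=1: 0+1088+5·17·4=1428; k=2: 1360+0+5·16·4=1680 → min 1428 | L₂..L₄: k=2: 0+384+17·16·6=2016; k=3: 1088+0+17·4·6=1496 → min 1496 | L₃..L₅: k=3: 0+384+16·4·16=1408; k=4: 384+0+16·6·16=1920 → min 1408 | L₄..L₆: k=4: 0+2304+4·6·24=2880; k=5: 384+0+4·16·24=1920 → min 1920.
Length 4: L₁..L₄: k=1: 0+1496+5·17·6=2006; k=2: 1360+384+5·16·6=2224; k=3: 1428+0+5·4·6=1548 → min 1548 | L₂..L₅: k=2: 0+1408+17·16·16=5760; k=3: 1088+384+17·4·16=2560; k=4: 1496+0+17·6·16=3128 → min 2560 | L₃..L₆: k=3: 0+1920+16·4·24=3456; k=4: 384+2304+16·6·24=4992; k=5: 1408+0+16·16·24=7552 → min 3456.
Length 5: L₁..L₅: k=1: 0+2560+5·17·16=3920; k=2: 1360+1408+5·16·16=4048; k=3: 1428+384+5·4·16=2132; k=4: 1548+0+5·6·16=2028 → min 2028 | L₂..L₆: k=2: 0+3456+17·16·24=9984; k=3: 1088+1920+17·4·24=4640; k=4: 1496+2304+17·6·24=6248; k=5: 2560+0+17·16·24=9088 → min 4640.
Length 6: L₁..L₆: k=1: 0+4640+5·17·24=6680; k=2: 1360+3456+5·16·24=6736; k=3: 1428+1920+5·4·24=3828; k=4: 1548+2304+5·6·24=4572; k=5: 2028+0+5·16·24=3948 → min 3828.
Optimal order: ((L₁ × (L₂ × L₃)) × ((L₄ × L₅) × L₆)) with cost 3828.

3828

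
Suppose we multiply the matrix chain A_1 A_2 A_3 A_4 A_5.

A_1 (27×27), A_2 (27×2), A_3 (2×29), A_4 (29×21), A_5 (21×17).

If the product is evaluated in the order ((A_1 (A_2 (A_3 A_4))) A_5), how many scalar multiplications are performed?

(A_3 A_4): 2×29 by 29×21 → 2×21, cost 2·29·21 = 1218
(A_2 (A_3 A_4)): 27×2 by 2×21 → 27×21, cost 27·2·21 = 1134; cumulative 2352
(A_1 (A_2 (A_3 A_4))): 27×27 by 27×21 → 27×21, cost 27·27·21 = 15309; cumulative 17661
((A_1 (A_2 (A_3 A_4))) A_5): 27×21 by 21×17 → 27×17, cost 27·21·17 = 9639; cumulative 27300
Total: 27300 scalar multiplications.

27300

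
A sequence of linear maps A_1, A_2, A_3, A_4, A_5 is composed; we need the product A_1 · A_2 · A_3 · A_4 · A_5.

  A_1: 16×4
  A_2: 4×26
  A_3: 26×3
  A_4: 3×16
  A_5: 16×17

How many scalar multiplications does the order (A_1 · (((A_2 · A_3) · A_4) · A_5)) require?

(A_2 · A_3): 4×26 by 26×3 → 4×3, cost 4·26·3 = 312
((A_2 · A_3) · A_4): 4×3 by 3×16 → 4×16, cost 4·3·16 = 192; cumulative 504
(((A_2 · A_3) · A_4) · A_5): 4×16 by 16×17 → 4×17, cost 4·16·17 = 1088; cumulative 1592
(A_1 · (((A_2 · A_3) · A_4) · A_5)): 16×4 by 4×17 → 16×17, cost 16·4·17 = 1088; cumulative 2680
Total: 2680 scalar multiplications.

2680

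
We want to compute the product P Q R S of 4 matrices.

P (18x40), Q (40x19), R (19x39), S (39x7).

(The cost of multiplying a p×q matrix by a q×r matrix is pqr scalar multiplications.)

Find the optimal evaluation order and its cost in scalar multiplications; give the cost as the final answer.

Adjacent pairs: PQ = 18·40·19 = 13680; QR = 40·19·39 = 29640; RS = 19·39·7 = 5187.
Length 3: P..R: k=1: 0+29640+18·40·39=57720; k=2: 13680+0+18·19·39=27018 → min 27018 | Q..S: k=2: 0+5187+40·19·7=10507; k=3: 29640+0+40·39·7=40560 → min 10507.
Length 4: P..S: k=1: 0+10507+18·40·7=15547; k=2: 13680+5187+18·19·7=21261; k=3: 27018+0+18·39·7=31932 → min 15547.
Optimal parenthesization: (P (Q (R S))) with cost 15547.

15547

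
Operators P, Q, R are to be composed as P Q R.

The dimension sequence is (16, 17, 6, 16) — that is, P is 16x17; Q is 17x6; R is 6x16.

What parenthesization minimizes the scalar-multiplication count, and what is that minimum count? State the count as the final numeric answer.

(P (Q R)): cost 5984.
((P Q) R): cost 3168.
Optimal: ((P Q) R) with cost 3168.

3168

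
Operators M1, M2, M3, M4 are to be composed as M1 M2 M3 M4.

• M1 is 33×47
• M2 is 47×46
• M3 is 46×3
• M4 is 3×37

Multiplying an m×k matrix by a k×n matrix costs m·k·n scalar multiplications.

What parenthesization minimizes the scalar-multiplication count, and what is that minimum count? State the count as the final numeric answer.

14802

Adjacent pairs: M1M2 = 33·47·46 = 71346; M2M3 = 47·46·3 = 6486; M3M4 = 46·3·37 = 5106.
Length 3: M1..M3: k=1: 0+6486+33·47·3=11139; k=2: 71346+0+33·46·3=75900 → min 11139 | M2..M4: k=2: 0+5106+47·46·37=85100; k=3: 6486+0+47·3·37=11703 → min 11703.
Length 4: M1..M4: k=1: 0+11703+33·47·37=69090; k=2: 71346+5106+33·46·37=132618; k=3: 11139+0+33·3·37=14802 → min 14802.
Optimal parenthesization: ((M1 (M2 M3)) M4) with cost 14802.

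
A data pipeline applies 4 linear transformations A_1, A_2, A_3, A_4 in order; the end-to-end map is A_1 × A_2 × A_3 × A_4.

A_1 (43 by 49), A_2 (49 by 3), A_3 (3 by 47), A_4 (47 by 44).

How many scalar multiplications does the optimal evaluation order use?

18201

Adjacent pairs: A_1A_2 = 43·49·3 = 6321; A_2A_3 = 49·3·47 = 6909; A_3A_4 = 3·47·44 = 6204.
Length 3: A_1..A_3: k=1: 0+6909+43·49·47=105938; k=2: 6321+0+43·3·47=12384 → min 12384 | A_2..A_4: k=2: 0+6204+49·3·44=12672; k=3: 6909+0+49·47·44=108241 → min 12672.
Length 4: A_1..A_4: k=1: 0+12672+43·49·44=105380; k=2: 6321+6204+43·3·44=18201; k=3: 12384+0+43·47·44=101308 → min 18201.
Optimal order: ((A_1 × A_2) × (A_3 × A_4)) with cost 18201.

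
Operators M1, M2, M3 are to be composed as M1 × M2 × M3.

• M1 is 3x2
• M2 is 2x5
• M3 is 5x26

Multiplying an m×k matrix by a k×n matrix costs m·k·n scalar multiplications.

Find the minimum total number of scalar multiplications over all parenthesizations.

Order (M1 × (M2 × M3)): (M2 × M3): 2×5 by 5×26 → 2×26, cost 2·5·26 = 260; (M1 × (M2 × M3)): 3×2 by 2×26 → 3×26, cost 3·2·26 = 156; cumulative 416. Total 416.
Order ((M1 × M2) × M3): (M1 × M2): 3×2 by 2×5 → 3×5, cost 3·2·5 = 30; ((M1 × M2) × M3): 3×5 by 5×26 → 3×26, cost 3·5·26 = 390; cumulative 420. Total 420.
Minimum: 416.

416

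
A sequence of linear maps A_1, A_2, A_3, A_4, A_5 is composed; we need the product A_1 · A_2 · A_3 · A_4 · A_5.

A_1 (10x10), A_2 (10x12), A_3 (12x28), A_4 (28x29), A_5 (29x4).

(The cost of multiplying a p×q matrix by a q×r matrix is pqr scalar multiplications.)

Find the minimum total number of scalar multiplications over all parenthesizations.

Adjacent pairs: A_1A_2 = 10·10·12 = 1200; A_2A_3 = 10·12·28 = 3360; A_3A_4 = 12·28·29 = 9744; A_4A_5 = 28·29·4 = 3248.
Length 3: A_1..A_3: k=1: 0+3360+10·10·28=6160; k=2: 1200+0+10·12·28=4560 → min 4560 | A_2..A_4: k=2: 0+9744+10·12·29=13224; k=3: 3360+0+10·28·29=11480 → min 11480 | A_3..A_5: k=3: 0+3248+12·28·4=4592; k=4: 9744+0+12·29·4=11136 → min 4592.
Length 4: A_1..A_4: k=1: 0+11480+10·10·29=14380; k=2: 1200+9744+10·12·29=14424; k=3: 4560+0+10·28·29=12680 → min 12680 | A_2..A_5: k=2: 0+4592+10·12·4=5072; k=3: 3360+3248+10·28·4=7728; k=4: 11480+0+10·29·4=12640 → min 5072.
Length 5: A_1..A_5: k=1: 0+5072+10·10·4=5472; k=2: 1200+4592+10·12·4=6272; k=3: 4560+3248+10·28·4=8928; k=4: 12680+0+10·29·4=13840 → min 5472.
Optimal order: (A_1 · (A_2 · (A_3 · (A_4 · A_5)))) with cost 5472.

5472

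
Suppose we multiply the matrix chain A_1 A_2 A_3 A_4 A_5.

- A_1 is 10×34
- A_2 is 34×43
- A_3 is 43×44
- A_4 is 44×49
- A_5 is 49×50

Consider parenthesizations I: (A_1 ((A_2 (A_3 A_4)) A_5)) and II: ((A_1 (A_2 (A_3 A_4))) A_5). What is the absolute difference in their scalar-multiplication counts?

59140

Order I = (A_1 ((A_2 (A_3 A_4)) A_5)): (A_3 A_4): 43×44 by 44×49 → 43×49, cost 43·44·49 = 92708; (A_2 (A_3 A_4)): 34×43 by 43×49 → 34×49, cost 34·43·49 = 71638; cumulative 164346; ((A_2 (A_3 A_4)) A_5): 34×49 by 49×50 → 34×50, cost 34·49·50 = 83300; cumulative 247646; (A_1 ((A_2 (A_3 A_4)) A_5)): 10×34 by 34×50 → 10×50, cost 10·34·50 = 17000; cumulative 264646. Total 264646.
Order II = ((A_1 (A_2 (A_3 A_4))) A_5): (A_3 A_4): 43×44 by 44×49 → 43×49, cost 43·44·49 = 92708; (A_2 (A_3 A_4)): 34×43 by 43×49 → 34×49, cost 34·43·49 = 71638; cumulative 164346; (A_1 (A_2 (A_3 A_4))): 10×34 by 34×49 → 10×49, cost 10·34·49 = 16660; cumulative 181006; ((A_1 (A_2 (A_3 A_4))) A_5): 10×49 by 49×50 → 10×50, cost 10·49·50 = 24500; cumulative 205506. Total 205506.
Difference: |264646 − 205506| = 59140.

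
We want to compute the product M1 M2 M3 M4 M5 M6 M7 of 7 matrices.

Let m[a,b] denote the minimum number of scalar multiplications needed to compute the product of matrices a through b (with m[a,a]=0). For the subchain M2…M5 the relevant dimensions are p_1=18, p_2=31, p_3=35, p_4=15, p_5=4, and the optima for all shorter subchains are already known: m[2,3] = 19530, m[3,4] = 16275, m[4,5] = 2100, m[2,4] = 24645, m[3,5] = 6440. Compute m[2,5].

m[2,5] = min over k∈[2,4] of m[2,k]+m[k+1,5]+p_{1}·p_k·p_{5}.
k=2: 0 + 6440 + 18·31·4 = 8672; k=3: 19530 + 2100 + 18·35·4 = 24150; k=4: 24645 + 0 + 18·15·4 = 25725.
Minimum: 8672 at k=2.

8672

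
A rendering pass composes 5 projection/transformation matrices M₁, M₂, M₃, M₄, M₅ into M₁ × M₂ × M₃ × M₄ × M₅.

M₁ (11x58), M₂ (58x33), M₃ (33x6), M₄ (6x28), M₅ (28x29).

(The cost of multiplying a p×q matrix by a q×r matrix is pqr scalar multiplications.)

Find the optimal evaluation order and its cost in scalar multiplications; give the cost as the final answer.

Adjacent pairs: M₁M₂ = 11·58·33 = 21054; M₂M₃ = 58·33·6 = 11484; M₃M₄ = 33·6·28 = 5544; M₄M₅ = 6·28·29 = 4872.
Length 3: M₁..M₃: k=1: 0+11484+11·58·6=15312; k=2: 21054+0+11·33·6=23232 → min 15312 | M₂..M₄: k=2: 0+5544+58·33·28=59136; k=3: 11484+0+58·6·28=21228 → min 21228 | M₃..M₅: k=3: 0+4872+33·6·29=10614; k=4: 5544+0+33·28·29=32340 → min 10614.
Length 4: M₁..M₄: k=1: 0+21228+11·58·28=39092; k=2: 21054+5544+11·33·28=36762; k=3: 15312+0+11·6·28=17160 → min 17160 | M₂..M₅: k=2: 0+10614+58·33·29=66120; k=3: 11484+4872+58·6·29=26448; k=4: 21228+0+58·28·29=68324 → min 26448.
Length 5: M₁..M₅: k=1: 0+26448+11·58·29=44950; k=2: 21054+10614+11·33·29=42195; k=3: 15312+4872+11·6·29=22098; k=4: 17160+0+11·28·29=26092 → min 22098.
Optimal parenthesization: ((M₁ × (M₂ × M₃)) × (M₄ × M₅)) with cost 22098.

22098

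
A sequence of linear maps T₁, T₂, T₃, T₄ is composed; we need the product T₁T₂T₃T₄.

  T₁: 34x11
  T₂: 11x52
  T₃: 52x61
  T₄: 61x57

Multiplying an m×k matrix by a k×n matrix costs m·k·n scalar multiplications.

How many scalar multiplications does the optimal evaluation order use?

Adjacent pairs: T₁T₂ = 34·11·52 = 19448; T₂T₃ = 11·52·61 = 34892; T₃T₄ = 52·61·57 = 180804.
Length 3: T₁..T₃: k=1: 0+34892+34·11·61=57706; k=2: 19448+0+34·52·61=127296 → min 57706 | T₂..T₄: k=2: 0+180804+11·52·57=213408; k=3: 34892+0+11·61·57=73139 → min 73139.
Length 4: T₁..T₄: k=1: 0+73139+34·11·57=94457; k=2: 19448+180804+34·52·57=301028; k=3: 57706+0+34·61·57=175924 → min 94457.
Optimal order: (T₁((T₂T₃)T₄)) with cost 94457.

94457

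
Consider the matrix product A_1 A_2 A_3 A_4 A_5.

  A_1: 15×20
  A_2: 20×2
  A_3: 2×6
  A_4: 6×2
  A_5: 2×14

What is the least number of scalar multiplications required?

1100

Adjacent pairs: A_1A_2 = 15·20·2 = 600; A_2A_3 = 20·2·6 = 240; A_3A_4 = 2·6·2 = 24; A_4A_5 = 6·2·14 = 168.
Length 3: A_1..A_3: k=1: 0+240+15·20·6=2040; k=2: 600+0+15·2·6=780 → min 780 | A_2..A_4: k=2: 0+24+20·2·2=104; k=3: 240+0+20·6·2=480 → min 104 | A_3..A_5: k=3: 0+168+2·6·14=336; k=4: 24+0+2·2·14=80 → min 80.
Length 4: A_1..A_4: k=1: 0+104+15·20·2=704; k=2: 600+24+15·2·2=684; k=3: 780+0+15·6·2=960 → min 684 | A_2..A_5: k=2: 0+80+20·2·14=640; k=3: 240+168+20·6·14=2088; k=4: 104+0+20·2·14=664 → min 640.
Length 5: A_1..A_5: k=1: 0+640+15·20·14=4840; k=2: 600+80+15·2·14=1100; k=3: 780+168+15·6·14=2208; k=4: 684+0+15·2·14=1104 → min 1100.
Optimal order: ((A_1 A_2) ((A_3 A_4) A_5)) with cost 1100.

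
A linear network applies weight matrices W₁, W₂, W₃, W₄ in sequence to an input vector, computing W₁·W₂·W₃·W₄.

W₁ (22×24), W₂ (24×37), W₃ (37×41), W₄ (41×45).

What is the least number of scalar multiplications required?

Adjacent pairs: W₁W₂ = 22·24·37 = 19536; W₂W₃ = 24·37·41 = 36408; W₃W₄ = 37·41·45 = 68265.
Length 3: W₁..W₃: k=1: 0+36408+22·24·41=58056; k=2: 19536+0+22·37·41=52910 → min 52910 | W₂..W₄: k=2: 0+68265+24·37·45=108225; k=3: 36408+0+24·41·45=80688 → min 80688.
Length 4: W₁..W₄: k=1: 0+80688+22·24·45=104448; k=2: 19536+68265+22·37·45=124431; k=3: 52910+0+22·41·45=93500 → min 93500.
Optimal order: (((W₁·W₂)·W₃)·W₄) with cost 93500.

93500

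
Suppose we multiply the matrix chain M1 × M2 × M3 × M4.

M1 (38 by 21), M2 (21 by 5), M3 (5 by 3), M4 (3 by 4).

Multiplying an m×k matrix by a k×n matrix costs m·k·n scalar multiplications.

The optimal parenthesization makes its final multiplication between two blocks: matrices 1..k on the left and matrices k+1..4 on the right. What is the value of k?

Adjacent pairs: M1M2 = 38·21·5 = 3990; M2M3 = 21·5·3 = 315; M3M4 = 5·3·4 = 60.
Length 3: M1..M3: k=1: 0+315+38·21·3=2709; k=2: 3990+0+38·5·3=4560 → min 2709 | M2..M4: k=2: 0+60+21·5·4=480; k=3: 315+0+21·3·4=567 → min 480.
Top-level splits: k=1: (M1..M1)·(M2..M4) → 0+480+38·21·4 = 3672; k=2: (M1..M2)·(M3..M4) → 3990+60+38·5·4 = 4810; k=3: (M1..M3)·(M4..M4) → 2709+0+38·3·4 = 3165.
Best split is after M3, i.e. k = 3.

3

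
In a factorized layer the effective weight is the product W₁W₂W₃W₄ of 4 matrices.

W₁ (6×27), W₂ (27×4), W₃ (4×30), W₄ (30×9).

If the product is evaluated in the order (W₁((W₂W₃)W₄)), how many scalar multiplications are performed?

(W₂W₃): 27×4 by 4×30 → 27×30, cost 27·4·30 = 3240
((W₂W₃)W₄): 27×30 by 30×9 → 27×9, cost 27·30·9 = 7290; cumulative 10530
(W₁((W₂W₃)W₄)): 6×27 by 27×9 → 6×9, cost 6·27·9 = 1458; cumulative 11988
Total: 11988 scalar multiplications.

11988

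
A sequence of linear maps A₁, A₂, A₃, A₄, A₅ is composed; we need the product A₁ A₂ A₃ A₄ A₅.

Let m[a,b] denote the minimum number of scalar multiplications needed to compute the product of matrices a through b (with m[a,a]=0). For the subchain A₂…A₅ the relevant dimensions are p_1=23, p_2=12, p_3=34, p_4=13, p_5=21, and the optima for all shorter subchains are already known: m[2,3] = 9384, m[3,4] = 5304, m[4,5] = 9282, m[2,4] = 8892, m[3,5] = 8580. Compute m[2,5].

m[2,5] = min over k∈[2,4] of m[2,k]+m[k+1,5]+p_{1}·p_k·p_{5}.
k=2: 0 + 8580 + 23·12·21 = 14376; k=3: 9384 + 9282 + 23·34·21 = 35088; k=4: 8892 + 0 + 23·13·21 = 15171.
Minimum: 14376 at k=2.

14376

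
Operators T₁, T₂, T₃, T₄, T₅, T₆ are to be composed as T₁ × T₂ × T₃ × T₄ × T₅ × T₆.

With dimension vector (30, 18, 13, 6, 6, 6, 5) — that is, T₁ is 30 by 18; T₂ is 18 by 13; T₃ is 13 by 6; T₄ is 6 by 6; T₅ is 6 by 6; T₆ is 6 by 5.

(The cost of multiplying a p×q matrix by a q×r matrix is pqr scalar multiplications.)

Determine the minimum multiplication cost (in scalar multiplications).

Adjacent pairs: T₁T₂ = 30·18·13 = 7020; T₂T₃ = 18·13·6 = 1404; T₃T₄ = 13·6·6 = 468; T₄T₅ = 6·6·6 = 216; T₅T₆ = 6·6·5 = 180.
Length 3: T₁..T₃: k=1: 0+1404+30·18·6=4644; k=2: 7020+0+30·13·6=9360 → min 4644 | T₂..T₄: k=2: 0+468+18·13·6=1872; k=3: 1404+0+18·6·6=2052 → min 1872 | T₃..T₅: k=3: 0+216+13·6·6=684; k=4: 468+0+13·6·6=936 → min 684 | T₄..T₆: k=4: 0+180+6·6·5=360; k=5: 216+0+6·6·5=396 → min 360.
Length 4: T₁..T₄: k=1: 0+1872+30·18·6=5112; k=2: 7020+468+30·13·6=9828; k=3: 4644+0+30·6·6=5724 → min 5112 | T₂..T₅: k=2: 0+684+18·13·6=2088; k=3: 1404+216+18·6·6=2268; k=4: 1872+0+18·6·6=2520 → min 2088 | T₃..T₆: k=3: 0+360+13·6·5=750; k=4: 468+180+13·6·5=1038; k=5: 684+0+13·6·5=1074 → min 750.
Length 5: T₁..T₅: k=1: 0+2088+30·18·6=5328; k=2: 7020+684+30·13·6=10044; k=3: 4644+216+30·6·6=5940; k=4: 5112+0+30·6·6=6192 → min 5328 | T₂..T₆: k=2: 0+750+18·13·5=1920; k=3: 1404+360+18·6·5=2304; k=4: 1872+180+18·6·5=2592; k=5: 2088+0+18·6·5=2628 → min 1920.
Length 6: T₁..T₆: k=1: 0+1920+30·18·5=4620; k=2: 7020+750+30·13·5=9720; k=3: 4644+360+30·6·5=5904; k=4: 5112+180+30·6·5=6192; k=5: 5328+0+30·6·5=6228 → min 4620.
Optimal order: (T₁ × (T₂ × (T₃ × (T₄ × (T₅ × T₆))))) with cost 4620.

4620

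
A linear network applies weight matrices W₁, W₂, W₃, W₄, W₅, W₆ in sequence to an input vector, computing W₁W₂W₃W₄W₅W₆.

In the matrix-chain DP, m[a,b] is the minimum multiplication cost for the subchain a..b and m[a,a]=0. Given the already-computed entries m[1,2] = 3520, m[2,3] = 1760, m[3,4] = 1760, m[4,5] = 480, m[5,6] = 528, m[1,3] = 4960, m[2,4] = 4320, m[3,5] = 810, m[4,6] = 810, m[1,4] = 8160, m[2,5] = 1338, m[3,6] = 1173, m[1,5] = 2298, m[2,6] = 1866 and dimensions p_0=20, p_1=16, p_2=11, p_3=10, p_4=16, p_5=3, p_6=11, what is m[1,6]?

2958

m[1,6] = min over k∈[1,5] of m[1,k]+m[k+1,6]+p_{0}·p_k·p_{6}.
k=1: 0 + 1866 + 20·16·11 = 5386; k=2: 3520 + 1173 + 20·11·11 = 7113; k=3: 4960 + 810 + 20·10·11 = 7970; k=4: 8160 + 528 + 20·16·11 = 12208; k=5: 2298 + 0 + 20·3·11 = 2958.
Minimum: 2958 at k=5.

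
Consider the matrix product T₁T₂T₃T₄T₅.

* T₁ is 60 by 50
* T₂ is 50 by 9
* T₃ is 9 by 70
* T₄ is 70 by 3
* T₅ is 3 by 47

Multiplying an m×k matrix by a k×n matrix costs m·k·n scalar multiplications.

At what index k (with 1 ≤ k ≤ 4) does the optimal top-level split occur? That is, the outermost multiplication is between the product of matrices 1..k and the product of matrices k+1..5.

Adjacent pairs: T₁T₂ = 60·50·9 = 27000; T₂T₃ = 50·9·70 = 31500; T₃T₄ = 9·70·3 = 1890; T₄T₅ = 70·3·47 = 9870.
Length 3: T₁..T₃: k=1: 0+31500+60·50·70=241500; k=2: 27000+0+60·9·70=64800 → min 64800 | T₂..T₄: k=2: 0+1890+50·9·3=3240; k=3: 31500+0+50·70·3=42000 → min 3240 | T₃..T₅: k=3: 0+9870+9·70·47=39480; k=4: 1890+0+9·3·47=3159 → min 3159.
Length 4: T₁..T₄: k=1: 0+3240+60·50·3=12240; k=2: 27000+1890+60·9·3=30510; k=3: 64800+0+60·70·3=77400 → min 12240 | T₂..T₅: k=2: 0+3159+50·9·47=24309; k=3: 31500+9870+50·70·47=205870; k=4: 3240+0+50·3·47=10290 → min 10290.
Top-level splits: k=1: (T₁..T₁)·(T₂..T₅) → 0+10290+60·50·47 = 151290; k=2: (T₁..T₂)·(T₃..T₅) → 27000+3159+60·9·47 = 55539; k=3: (T₁..T₃)·(T₄..T₅) → 64800+9870+60·70·47 = 272070; k=4: (T₁..T₄)·(T₅..T₅) → 12240+0+60·3·47 = 20700.
Best split is after T₄, i.e. k = 4.

4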